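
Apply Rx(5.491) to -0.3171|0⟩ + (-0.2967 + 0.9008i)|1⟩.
(0.6401 + 0.1145i)|0⟩ + (0.2737 - 0.7087i)|1⟩

Rx(5.491) = [[cos(θ/2), −i·sin(θ/2)], [−i·sin(θ/2), cos(θ/2)]]; θ = 5.491, cos(θ/2) ≈ -0.922576, sin(θ/2) ≈ 0.385816.
With a = amp(|0⟩) = -0.3171 and b = amp(|1⟩) = (-0.2967 + 0.9008i):
new amp(|0⟩) = (-0.922576)·a + (-0.385816i)·b = (0.6401 + 0.1145i)
new amp(|1⟩) = (-0.385816i)·a + (-0.922576)·b = (0.2737 - 0.7087i)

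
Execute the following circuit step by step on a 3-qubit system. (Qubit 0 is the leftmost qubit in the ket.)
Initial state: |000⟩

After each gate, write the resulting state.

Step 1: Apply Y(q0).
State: i|100⟩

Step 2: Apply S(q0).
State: -|100⟩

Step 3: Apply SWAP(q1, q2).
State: -|100⟩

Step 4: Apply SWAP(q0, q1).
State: -|010⟩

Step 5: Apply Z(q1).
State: |010⟩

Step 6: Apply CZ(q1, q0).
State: |010⟩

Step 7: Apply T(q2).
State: |010⟩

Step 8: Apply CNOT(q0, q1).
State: |010⟩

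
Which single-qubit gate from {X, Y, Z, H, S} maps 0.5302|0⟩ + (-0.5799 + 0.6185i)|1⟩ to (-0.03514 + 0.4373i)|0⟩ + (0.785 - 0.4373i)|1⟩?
H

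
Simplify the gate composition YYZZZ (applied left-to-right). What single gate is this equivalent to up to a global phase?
Z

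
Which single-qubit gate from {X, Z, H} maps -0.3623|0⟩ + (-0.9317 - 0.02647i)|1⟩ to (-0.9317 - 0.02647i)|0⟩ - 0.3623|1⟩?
X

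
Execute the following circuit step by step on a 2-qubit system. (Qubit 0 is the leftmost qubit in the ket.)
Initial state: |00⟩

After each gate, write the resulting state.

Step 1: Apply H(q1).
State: 1/√2|00⟩ + 1/√2|01⟩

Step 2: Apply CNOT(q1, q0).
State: 1/√2|00⟩ + 1/√2|11⟩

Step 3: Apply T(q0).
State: 1/√2|00⟩ + (1/2 + (1/2)i)|11⟩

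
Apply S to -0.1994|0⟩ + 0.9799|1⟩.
-0.1994|0⟩ + 0.9799i|1⟩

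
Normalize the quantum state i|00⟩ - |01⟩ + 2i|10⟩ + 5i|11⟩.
0.1796i|00⟩ - 0.1796|01⟩ + 0.3592i|10⟩ + 0.898i|11⟩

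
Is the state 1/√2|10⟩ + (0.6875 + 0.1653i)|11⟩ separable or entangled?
Separable

Writing the state as a|00⟩ + b|01⟩ + c|10⟩ + d|11⟩, it is a product state iff ad − bc = 0.
Here (a, b, c, d) = (0, 0, 1/√2, (0.6875 + 0.1653i)): ad − bc = (0)(0.6875 + 0.1653i) − (0)(1/√2) = 0, so the state is separable.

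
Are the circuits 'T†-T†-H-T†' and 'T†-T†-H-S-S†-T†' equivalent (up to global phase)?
Yes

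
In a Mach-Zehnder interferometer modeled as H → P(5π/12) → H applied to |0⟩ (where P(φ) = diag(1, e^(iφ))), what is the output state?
(0.6294 + 0.483i)|0⟩ + (0.3706 - 0.483i)|1⟩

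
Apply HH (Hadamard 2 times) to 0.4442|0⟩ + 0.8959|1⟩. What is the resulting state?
0.4442|0⟩ + 0.8959|1⟩

H² = I, so an even number of Hadamards cancels: H^2 = I and the state is unchanged.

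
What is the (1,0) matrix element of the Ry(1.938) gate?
0.8243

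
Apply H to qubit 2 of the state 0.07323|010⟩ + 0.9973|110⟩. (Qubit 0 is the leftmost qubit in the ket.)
0.05178|010⟩ + 0.05178|011⟩ + 0.7052|110⟩ + 0.7052|111⟩

H on qubit 2 mixes each pair of kets that differ only in qubit 2: amplitudes (a, b) of (|…0…⟩, |…1…⟩) become ((a + b)/√2, (a − b)/√2). Kets absent from the input have amplitude 0.
(|010⟩, |011⟩): (a, b) = (0.07323, 0) → (0.05178, 0.05178)
(|110⟩, |111⟩): (a, b) = (0.9973, 0) → (0.7052, 0.7052)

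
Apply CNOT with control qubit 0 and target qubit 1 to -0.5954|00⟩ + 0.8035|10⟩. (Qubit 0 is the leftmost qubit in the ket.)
-0.5954|00⟩ + 0.8035|11⟩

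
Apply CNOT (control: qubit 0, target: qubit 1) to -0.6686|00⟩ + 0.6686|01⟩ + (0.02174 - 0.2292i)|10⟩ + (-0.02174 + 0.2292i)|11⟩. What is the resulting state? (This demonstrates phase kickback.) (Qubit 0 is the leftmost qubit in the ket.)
-0.6686|00⟩ + 0.6686|01⟩ + (-0.02174 + 0.2292i)|10⟩ + (0.02174 - 0.2292i)|11⟩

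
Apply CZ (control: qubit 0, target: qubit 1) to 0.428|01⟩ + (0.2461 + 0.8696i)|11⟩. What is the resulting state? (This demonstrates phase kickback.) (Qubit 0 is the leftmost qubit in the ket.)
0.428|01⟩ + (-0.2461 - 0.8696i)|11⟩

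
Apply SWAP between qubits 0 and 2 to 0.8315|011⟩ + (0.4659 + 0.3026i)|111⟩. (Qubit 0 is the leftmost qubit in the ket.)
0.8315|110⟩ + (0.4659 + 0.3026i)|111⟩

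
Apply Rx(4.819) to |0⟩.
-0.7438|0⟩ - 0.6684i|1⟩

Rx(4.819) = [[cos(θ/2), −i·sin(θ/2)], [−i·sin(θ/2), cos(θ/2)]]; θ = 4.819, cos(θ/2) ≈ -0.743777, sin(θ/2) ≈ 0.668428.
With a = amp(|0⟩) = 1 and b = amp(|1⟩) = 0:
new amp(|0⟩) = (-0.743777)·a + (-0.668428i)·b = -0.7438
new amp(|1⟩) = (-0.668428i)·a + (-0.743777)·b = -0.6684i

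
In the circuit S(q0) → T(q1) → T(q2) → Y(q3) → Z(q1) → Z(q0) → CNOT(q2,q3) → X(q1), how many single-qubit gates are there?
7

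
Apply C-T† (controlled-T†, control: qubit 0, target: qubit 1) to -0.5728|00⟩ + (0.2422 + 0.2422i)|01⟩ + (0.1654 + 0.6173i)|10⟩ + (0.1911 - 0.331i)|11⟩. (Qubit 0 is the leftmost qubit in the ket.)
-0.5728|00⟩ + (0.2422 + 0.2422i)|01⟩ + (0.1654 + 0.6173i)|10⟩ + (-0.09892 - 0.3692i)|11⟩

C-T† leaves the control-|0⟩ kets |00⟩, |01⟩ unchanged and applies T† to qubit 1 on the control-|1⟩ pair (|10⟩, |11⟩).
T† = [[1, 0], [0, (1/√2 - (1/√2)i)]].
With a = amp(|10⟩) = (0.1654 + 0.6173i) and b = amp(|11⟩) = (0.1911 - 0.331i):
new amp(|10⟩) = (1)·a = (0.1654 + 0.6173i)
new amp(|11⟩) = (1/√2 - (1/√2)i)·b = (-0.09892 - 0.3692i)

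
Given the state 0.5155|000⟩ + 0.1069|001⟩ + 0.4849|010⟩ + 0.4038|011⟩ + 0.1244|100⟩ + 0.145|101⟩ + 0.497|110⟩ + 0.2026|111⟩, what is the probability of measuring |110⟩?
0.247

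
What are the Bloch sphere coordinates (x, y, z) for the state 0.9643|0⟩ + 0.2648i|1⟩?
(0, 0.5107, 0.8598)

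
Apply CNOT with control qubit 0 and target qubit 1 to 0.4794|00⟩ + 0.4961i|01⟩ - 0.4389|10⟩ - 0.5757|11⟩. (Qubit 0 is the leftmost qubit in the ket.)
0.4794|00⟩ + 0.4961i|01⟩ - 0.5757|10⟩ - 0.4389|11⟩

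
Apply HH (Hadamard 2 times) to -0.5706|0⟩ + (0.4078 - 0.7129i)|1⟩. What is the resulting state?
-0.5706|0⟩ + (0.4078 - 0.7129i)|1⟩

H² = I, so an even number of Hadamards cancels: H^2 = I and the state is unchanged.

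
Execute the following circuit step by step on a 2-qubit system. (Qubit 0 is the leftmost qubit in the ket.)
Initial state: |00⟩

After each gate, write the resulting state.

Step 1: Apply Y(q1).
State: i|01⟩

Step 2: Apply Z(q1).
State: -i|01⟩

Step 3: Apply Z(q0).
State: -i|01⟩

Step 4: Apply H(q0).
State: -(1/√2)i|01⟩ - (1/√2)i|11⟩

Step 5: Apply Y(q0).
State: -1/√2|01⟩ + 1/√2|11⟩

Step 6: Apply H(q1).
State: -1/2|00⟩ + 1/2|01⟩ + 1/2|10⟩ - 1/2|11⟩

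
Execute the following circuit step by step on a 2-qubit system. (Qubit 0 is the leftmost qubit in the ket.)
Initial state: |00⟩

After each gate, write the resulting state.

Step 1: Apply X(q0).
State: |10⟩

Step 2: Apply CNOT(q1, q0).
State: |10⟩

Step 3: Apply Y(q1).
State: i|11⟩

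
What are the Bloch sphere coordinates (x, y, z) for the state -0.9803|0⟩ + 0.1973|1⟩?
(-0.3868, 0, 0.9221)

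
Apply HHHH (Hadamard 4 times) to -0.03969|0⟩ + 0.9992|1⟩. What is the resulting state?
-0.03969|0⟩ + 0.9992|1⟩

H² = I, so an even number of Hadamards cancels: H^4 = I and the state is unchanged.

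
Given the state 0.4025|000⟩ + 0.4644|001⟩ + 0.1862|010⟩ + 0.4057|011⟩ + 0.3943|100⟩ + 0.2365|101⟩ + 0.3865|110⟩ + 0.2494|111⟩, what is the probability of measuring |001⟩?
0.2157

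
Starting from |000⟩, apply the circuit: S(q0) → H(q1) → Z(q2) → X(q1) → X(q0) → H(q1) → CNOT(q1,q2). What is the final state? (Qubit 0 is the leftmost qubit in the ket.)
|100⟩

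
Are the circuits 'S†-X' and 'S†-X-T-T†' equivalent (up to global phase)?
Yes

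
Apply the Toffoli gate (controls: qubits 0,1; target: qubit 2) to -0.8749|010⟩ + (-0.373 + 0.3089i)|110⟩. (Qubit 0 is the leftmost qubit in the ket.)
-0.8749|010⟩ + (-0.373 + 0.3089i)|111⟩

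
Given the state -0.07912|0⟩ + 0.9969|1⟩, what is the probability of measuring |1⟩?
0.9938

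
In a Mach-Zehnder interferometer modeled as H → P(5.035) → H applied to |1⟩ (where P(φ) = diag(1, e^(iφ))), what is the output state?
(0.3415 + 0.4742i)|0⟩ + (0.6585 - 0.4742i)|1⟩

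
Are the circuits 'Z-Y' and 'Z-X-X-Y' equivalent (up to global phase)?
Yes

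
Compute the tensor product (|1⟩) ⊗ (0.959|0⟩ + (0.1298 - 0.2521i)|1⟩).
0.959|10⟩ + (0.1298 - 0.2521i)|11⟩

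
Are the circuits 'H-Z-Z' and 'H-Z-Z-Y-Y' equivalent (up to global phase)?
Yes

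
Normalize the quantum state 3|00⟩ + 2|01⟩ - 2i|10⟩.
0.7276|00⟩ + 0.4851|01⟩ - 0.4851i|10⟩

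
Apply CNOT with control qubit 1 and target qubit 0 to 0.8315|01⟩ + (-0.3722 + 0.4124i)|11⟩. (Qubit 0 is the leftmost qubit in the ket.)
(-0.3722 + 0.4124i)|01⟩ + 0.8315|11⟩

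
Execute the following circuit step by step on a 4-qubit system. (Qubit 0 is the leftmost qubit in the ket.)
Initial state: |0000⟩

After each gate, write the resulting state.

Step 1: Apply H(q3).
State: 1/√2|0000⟩ + 1/√2|0001⟩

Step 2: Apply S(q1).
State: 1/√2|0000⟩ + 1/√2|0001⟩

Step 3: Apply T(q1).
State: 1/√2|0000⟩ + 1/√2|0001⟩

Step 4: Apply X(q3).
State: 1/√2|0000⟩ + 1/√2|0001⟩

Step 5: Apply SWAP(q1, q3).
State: 1/√2|0000⟩ + 1/√2|0100⟩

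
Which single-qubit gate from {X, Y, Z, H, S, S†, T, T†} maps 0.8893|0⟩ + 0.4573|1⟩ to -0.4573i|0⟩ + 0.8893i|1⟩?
Y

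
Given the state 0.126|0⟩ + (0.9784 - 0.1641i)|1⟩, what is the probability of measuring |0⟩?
0.01588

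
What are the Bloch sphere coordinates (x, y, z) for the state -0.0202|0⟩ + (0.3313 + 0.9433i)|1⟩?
(-0.01338, -0.03811, -0.9992)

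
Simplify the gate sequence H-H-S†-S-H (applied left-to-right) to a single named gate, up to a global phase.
H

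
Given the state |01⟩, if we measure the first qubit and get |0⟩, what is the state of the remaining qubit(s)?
|1⟩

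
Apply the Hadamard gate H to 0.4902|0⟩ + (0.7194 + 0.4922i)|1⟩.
(0.8553 + 0.348i)|0⟩ + (-0.1621 - 0.348i)|1⟩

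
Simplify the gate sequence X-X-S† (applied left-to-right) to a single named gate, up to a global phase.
S†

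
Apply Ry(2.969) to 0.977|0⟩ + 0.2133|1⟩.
-0.1283|0⟩ + 0.9917|1⟩

Ry(2.969) = [[cos(θ/2), −sin(θ/2)], [sin(θ/2), cos(θ/2)]]; θ = 2.969, cos(θ/2) ≈ 0.0861893, sin(θ/2) ≈ 0.996279.
With a = amp(|0⟩) = 0.977 and b = amp(|1⟩) = 0.2133:
new amp(|0⟩) = (0.0861893)·a + (-0.996279)·b = -0.1283
new amp(|1⟩) = (0.996279)·a + (0.0861893)·b = 0.9917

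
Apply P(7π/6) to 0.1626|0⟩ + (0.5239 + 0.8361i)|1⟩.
0.1626|0⟩ + (-0.03566 - 0.986i)|1⟩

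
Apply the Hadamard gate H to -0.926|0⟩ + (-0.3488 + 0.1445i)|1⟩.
(-0.9014 + 0.1022i)|0⟩ + (-0.4081 - 0.1022i)|1⟩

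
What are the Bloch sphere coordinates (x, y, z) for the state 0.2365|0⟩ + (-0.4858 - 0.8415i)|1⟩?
(-0.2298, -0.398, -0.8882)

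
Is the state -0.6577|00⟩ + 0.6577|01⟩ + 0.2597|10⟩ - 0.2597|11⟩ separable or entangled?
Separable

Writing the state as a|00⟩ + b|01⟩ + c|10⟩ + d|11⟩, it is a product state iff ad − bc = 0.
Here (a, b, c, d) = (-0.6577, 0.6577, 0.2597, -0.2597): ad − bc = (-0.6577)(-0.2597) − (0.6577)(0.2597) = 0, so the state is separable.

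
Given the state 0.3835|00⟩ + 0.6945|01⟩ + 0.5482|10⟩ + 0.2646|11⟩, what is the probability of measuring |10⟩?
0.3005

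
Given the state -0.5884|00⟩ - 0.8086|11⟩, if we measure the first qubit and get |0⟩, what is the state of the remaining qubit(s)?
-|0⟩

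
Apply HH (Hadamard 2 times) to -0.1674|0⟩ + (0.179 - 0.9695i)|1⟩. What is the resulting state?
-0.1674|0⟩ + (0.179 - 0.9695i)|1⟩

H² = I, so an even number of Hadamards cancels: H^2 = I and the state is unchanged.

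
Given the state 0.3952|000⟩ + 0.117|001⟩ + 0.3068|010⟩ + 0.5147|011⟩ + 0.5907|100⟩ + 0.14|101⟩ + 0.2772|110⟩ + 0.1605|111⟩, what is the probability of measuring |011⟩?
0.2649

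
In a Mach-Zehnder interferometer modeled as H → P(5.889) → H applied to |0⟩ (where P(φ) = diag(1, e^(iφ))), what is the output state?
(0.9617 - 0.192i)|0⟩ + (0.03835 + 0.192i)|1⟩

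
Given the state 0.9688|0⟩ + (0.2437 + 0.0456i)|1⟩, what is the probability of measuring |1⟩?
0.06147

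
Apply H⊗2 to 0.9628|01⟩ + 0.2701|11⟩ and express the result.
0.6165|00⟩ - 0.6165|01⟩ + 0.3464|10⟩ - 0.3464|11⟩

H⊗2 gives amp(|y⟩) = (1/2) Σ_x (−1)^(x·y) amp(|x⟩), where x·y is the number of positions in which both x and y have a 1.
|00⟩: (0.9628 + 0.2701)/2 = 0.6165
|01⟩: (-0.9628 - 0.2701)/2 = -0.6165
|10⟩: (0.9628 - 0.2701)/2 = 0.3464
|11⟩: (-0.9628 + 0.2701)/2 = -0.3464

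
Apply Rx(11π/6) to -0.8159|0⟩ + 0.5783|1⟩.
(0.7881 - 0.1497i)|0⟩ + (-0.5586 + 0.2112i)|1⟩

Rx(11π/6) = [[cos(θ/2), −i·sin(θ/2)], [−i·sin(θ/2), cos(θ/2)]]; θ = 11π/6, cos(θ/2) ≈ -0.965926, sin(θ/2) ≈ 0.258819.
With a = amp(|0⟩) = -0.8159 and b = amp(|1⟩) = 0.5783:
new amp(|0⟩) = (-0.965926)·a + (-0.258819i)·b = (0.7881 - 0.1497i)
new amp(|1⟩) = (-0.258819i)·a + (-0.965926)·b = (-0.5586 + 0.2112i)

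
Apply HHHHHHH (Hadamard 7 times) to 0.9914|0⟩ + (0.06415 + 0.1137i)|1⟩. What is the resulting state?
(0.7464 + 0.0804i)|0⟩ + (0.6557 - 0.0804i)|1⟩

H² = I, so H^7 = H: a single Hadamard. With (a, b) = (0.9914, (0.06415 + 0.1137i)), H gives ((a + b)/√2, (a − b)/√2) = ((0.7464 + 0.0804i), (0.6557 - 0.0804i)).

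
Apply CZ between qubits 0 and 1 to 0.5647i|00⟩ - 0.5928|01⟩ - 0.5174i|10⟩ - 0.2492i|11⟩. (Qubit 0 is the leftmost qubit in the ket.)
0.5647i|00⟩ - 0.5928|01⟩ - 0.5174i|10⟩ + 0.2492i|11⟩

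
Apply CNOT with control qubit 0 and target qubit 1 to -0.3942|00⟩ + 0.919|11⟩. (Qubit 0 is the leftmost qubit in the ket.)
-0.3942|00⟩ + 0.919|10⟩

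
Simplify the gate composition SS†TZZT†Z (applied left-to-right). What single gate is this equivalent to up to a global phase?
Z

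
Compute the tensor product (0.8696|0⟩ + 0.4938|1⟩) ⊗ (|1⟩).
0.8696|01⟩ + 0.4938|11⟩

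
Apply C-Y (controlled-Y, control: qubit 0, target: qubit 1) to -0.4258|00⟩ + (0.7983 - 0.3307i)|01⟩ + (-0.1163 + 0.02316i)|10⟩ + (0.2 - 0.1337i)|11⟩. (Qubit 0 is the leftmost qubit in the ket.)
-0.4258|00⟩ + (0.7983 - 0.3307i)|01⟩ + (-0.1337 - 0.2i)|10⟩ + (-0.02316 - 0.1163i)|11⟩

C-Y leaves the control-|0⟩ kets |00⟩, |01⟩ unchanged and applies Y to qubit 1 on the control-|1⟩ pair (|10⟩, |11⟩).
Y = [[0, -i], [i, 0]].
With a = amp(|10⟩) = (-0.1163 + 0.02316i) and b = amp(|11⟩) = (0.2 - 0.1337i):
new amp(|10⟩) = (-i)·b = (-0.1337 - 0.2i)
new amp(|11⟩) = (i)·a = (-0.02316 - 0.1163i)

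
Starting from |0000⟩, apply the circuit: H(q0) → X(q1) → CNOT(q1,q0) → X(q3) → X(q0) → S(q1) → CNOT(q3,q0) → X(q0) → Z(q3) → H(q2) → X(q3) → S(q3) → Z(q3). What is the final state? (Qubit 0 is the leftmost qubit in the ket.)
-(1/2)i|0100⟩ - (1/2)i|0110⟩ - (1/2)i|1100⟩ - (1/2)i|1110⟩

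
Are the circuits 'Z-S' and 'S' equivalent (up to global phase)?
No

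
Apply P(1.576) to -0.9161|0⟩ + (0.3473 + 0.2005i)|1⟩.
-0.9161|0⟩ + (-0.2023 + 0.3463i)|1⟩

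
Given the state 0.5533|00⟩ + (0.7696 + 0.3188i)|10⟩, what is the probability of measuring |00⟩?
0.3061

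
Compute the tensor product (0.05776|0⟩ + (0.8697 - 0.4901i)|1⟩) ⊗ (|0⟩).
0.05776|00⟩ + (0.8697 - 0.4901i)|10⟩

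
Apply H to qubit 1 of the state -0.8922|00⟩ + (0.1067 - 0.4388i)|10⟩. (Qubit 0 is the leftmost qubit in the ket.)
-0.6309|00⟩ - 0.6309|01⟩ + (0.07545 - 0.3103i)|10⟩ + (0.07545 - 0.3103i)|11⟩

H on qubit 1 mixes each pair of kets that differ only in qubit 1: amplitudes (a, b) of (|…0…⟩, |…1…⟩) become ((a + b)/√2, (a − b)/√2). Kets absent from the input have amplitude 0.
(|00⟩, |01⟩): (a, b) = (-0.8922, 0) → (-0.6309, -0.6309)
(|10⟩, |11⟩): (a, b) = ((0.1067 - 0.4388i), 0) → ((0.07545 - 0.3103i), (0.07545 - 0.3103i))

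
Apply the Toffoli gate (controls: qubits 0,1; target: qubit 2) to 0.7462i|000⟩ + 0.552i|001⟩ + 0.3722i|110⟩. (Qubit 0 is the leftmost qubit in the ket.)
0.7462i|000⟩ + 0.552i|001⟩ + 0.3722i|111⟩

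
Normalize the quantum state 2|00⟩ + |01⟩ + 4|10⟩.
0.4364|00⟩ + 0.2182|01⟩ + 0.8729|10⟩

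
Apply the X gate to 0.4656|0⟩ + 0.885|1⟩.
0.885|0⟩ + 0.4656|1⟩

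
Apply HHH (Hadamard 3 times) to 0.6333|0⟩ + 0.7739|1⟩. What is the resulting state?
0.995|0⟩ - 0.09942|1⟩

H² = I, so H^3 = H: a single Hadamard. With (a, b) = (0.6333, 0.7739), H gives ((a + b)/√2, (a − b)/√2) = (0.995, -0.09942).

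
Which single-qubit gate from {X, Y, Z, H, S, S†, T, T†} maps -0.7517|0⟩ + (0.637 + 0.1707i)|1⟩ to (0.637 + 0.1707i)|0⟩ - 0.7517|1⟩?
X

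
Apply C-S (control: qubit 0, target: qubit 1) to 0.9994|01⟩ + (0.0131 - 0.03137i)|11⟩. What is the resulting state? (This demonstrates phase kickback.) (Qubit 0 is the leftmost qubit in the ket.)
0.9994|01⟩ + (0.03137 + 0.0131i)|11⟩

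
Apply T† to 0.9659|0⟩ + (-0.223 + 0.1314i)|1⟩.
0.9659|0⟩ + (-0.06477 + 0.2506i)|1⟩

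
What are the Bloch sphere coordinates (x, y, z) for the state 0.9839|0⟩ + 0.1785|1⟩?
(0.3513, 0, 0.9362)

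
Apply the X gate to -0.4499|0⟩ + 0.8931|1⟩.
0.8931|0⟩ - 0.4499|1⟩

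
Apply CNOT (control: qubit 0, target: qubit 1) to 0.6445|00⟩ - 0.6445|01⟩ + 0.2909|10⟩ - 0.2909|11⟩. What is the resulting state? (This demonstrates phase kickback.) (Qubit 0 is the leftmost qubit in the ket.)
0.6445|00⟩ - 0.6445|01⟩ - 0.2909|10⟩ + 0.2909|11⟩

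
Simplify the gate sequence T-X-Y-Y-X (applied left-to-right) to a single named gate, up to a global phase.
T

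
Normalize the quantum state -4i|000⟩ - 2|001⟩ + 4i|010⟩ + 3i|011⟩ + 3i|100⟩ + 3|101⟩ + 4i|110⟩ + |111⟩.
-(1/√5)i|000⟩ - 0.2236|001⟩ + (1/√5)i|010⟩ + 0.3354i|011⟩ + 0.3354i|100⟩ + 0.3354|101⟩ + (1/√5)i|110⟩ + 0.1118|111⟩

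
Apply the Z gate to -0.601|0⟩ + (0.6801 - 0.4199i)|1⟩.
-0.601|0⟩ + (-0.6801 + 0.4199i)|1⟩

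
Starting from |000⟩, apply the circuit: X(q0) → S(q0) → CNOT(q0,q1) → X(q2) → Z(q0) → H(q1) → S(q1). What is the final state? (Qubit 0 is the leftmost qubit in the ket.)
-(1/√2)i|101⟩ - 1/√2|111⟩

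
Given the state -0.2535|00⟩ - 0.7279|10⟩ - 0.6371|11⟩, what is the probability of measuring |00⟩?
0.06426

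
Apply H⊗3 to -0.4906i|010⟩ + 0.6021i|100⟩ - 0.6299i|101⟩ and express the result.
-0.1833i|000⟩ + 0.2621i|001⟩ + 0.1636i|010⟩ + 0.609i|011⟩ - 0.1636i|100⟩ - 0.609i|101⟩ + 0.1833i|110⟩ - 0.2621i|111⟩

H⊗3 gives amp(|y⟩) = (1/2√2) Σ_x (−1)^(x·y) amp(|x⟩), where x·y is the number of positions in which both x and y have a 1.
|000⟩: (-0.4906i + 0.6021i - 0.6299i)/(2√2) = -0.1833i
|001⟩: (-0.4906i + 0.6021i + 0.6299i)/(2√2) = 0.2621i
|010⟩: (0.4906i + 0.6021i - 0.6299i)/(2√2) = 0.1636i
|011⟩: (0.4906i + 0.6021i + 0.6299i)/(2√2) = 0.609i
|100⟩: (-0.4906i - 0.6021i + 0.6299i)/(2√2) = -0.1636i
|101⟩: (-0.4906i - 0.6021i - 0.6299i)/(2√2) = -0.609i
|110⟩: (0.4906i - 0.6021i + 0.6299i)/(2√2) = 0.1833i
|111⟩: (0.4906i - 0.6021i - 0.6299i)/(2√2) = -0.2621i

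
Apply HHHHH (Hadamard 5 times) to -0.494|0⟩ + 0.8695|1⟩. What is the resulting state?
0.2655|0⟩ - 0.9641|1⟩

H² = I, so H^5 = H: a single Hadamard. With (a, b) = (-0.494, 0.8695), H gives ((a + b)/√2, (a − b)/√2) = (0.2655, -0.9641).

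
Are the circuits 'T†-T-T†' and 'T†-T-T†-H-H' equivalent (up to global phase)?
Yes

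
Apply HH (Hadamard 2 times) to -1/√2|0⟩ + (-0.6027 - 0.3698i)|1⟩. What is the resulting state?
-1/√2|0⟩ + (-0.6027 - 0.3698i)|1⟩

H² = I, so an even number of Hadamards cancels: H^2 = I and the state is unchanged.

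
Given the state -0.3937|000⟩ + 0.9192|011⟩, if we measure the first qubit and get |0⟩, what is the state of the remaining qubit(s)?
-0.3937|00⟩ + 0.9192|11⟩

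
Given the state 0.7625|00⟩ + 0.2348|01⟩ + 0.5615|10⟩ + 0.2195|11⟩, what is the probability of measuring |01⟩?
0.05513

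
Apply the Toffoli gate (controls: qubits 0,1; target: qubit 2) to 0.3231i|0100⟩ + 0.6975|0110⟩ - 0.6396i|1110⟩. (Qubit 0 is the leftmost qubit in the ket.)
0.3231i|0100⟩ + 0.6975|0110⟩ - 0.6396i|1100⟩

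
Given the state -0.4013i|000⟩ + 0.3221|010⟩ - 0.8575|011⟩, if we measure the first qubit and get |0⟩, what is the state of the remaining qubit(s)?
-0.4013i|00⟩ + 0.3221|10⟩ - 0.8575|11⟩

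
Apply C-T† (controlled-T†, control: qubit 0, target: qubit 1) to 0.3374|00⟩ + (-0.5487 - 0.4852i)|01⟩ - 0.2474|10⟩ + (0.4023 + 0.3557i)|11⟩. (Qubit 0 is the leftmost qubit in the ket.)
0.3374|00⟩ + (-0.5487 - 0.4852i)|01⟩ - 0.2474|10⟩ + (0.536 - 0.03295i)|11⟩

C-T† leaves the control-|0⟩ kets |00⟩, |01⟩ unchanged and applies T† to qubit 1 on the control-|1⟩ pair (|10⟩, |11⟩).
T† = [[1, 0], [0, (1/√2 - (1/√2)i)]].
With a = amp(|10⟩) = -0.2474 and b = amp(|11⟩) = (0.4023 + 0.3557i):
new amp(|10⟩) = (1)·a = -0.2474
new amp(|11⟩) = (1/√2 - (1/√2)i)·b = (0.536 - 0.03295i)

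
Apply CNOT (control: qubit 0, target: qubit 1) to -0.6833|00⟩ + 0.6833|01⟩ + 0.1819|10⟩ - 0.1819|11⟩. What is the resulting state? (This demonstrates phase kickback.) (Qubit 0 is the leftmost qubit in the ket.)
-0.6833|00⟩ + 0.6833|01⟩ - 0.1819|10⟩ + 0.1819|11⟩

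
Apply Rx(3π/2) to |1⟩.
-(1/√2)i|0⟩ - 1/√2|1⟩

Rx(3π/2) = [[cos(θ/2), −i·sin(θ/2)], [−i·sin(θ/2), cos(θ/2)]]; θ = 3π/2, cos(θ/2) ≈ -0.707107, sin(θ/2) ≈ 0.707107.
With a = amp(|0⟩) = 0 and b = amp(|1⟩) = 1:
new amp(|0⟩) = (-0.707107)·a + (-0.707107i)·b = -(1/√2)i
new amp(|1⟩) = (-0.707107i)·a + (-0.707107)·b = -1/√2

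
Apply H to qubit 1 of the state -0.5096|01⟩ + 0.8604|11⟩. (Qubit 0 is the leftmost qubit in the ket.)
-0.3603|00⟩ + 0.3603|01⟩ + 0.6084|10⟩ - 0.6084|11⟩

H on qubit 1 mixes each pair of kets that differ only in qubit 1: amplitudes (a, b) of (|…0…⟩, |…1…⟩) become ((a + b)/√2, (a − b)/√2). Kets absent from the input have amplitude 0.
(|00⟩, |01⟩): (a, b) = (0, -0.5096) → (-0.3603, 0.3603)
(|10⟩, |11⟩): (a, b) = (0, 0.8604) → (0.6084, -0.6084)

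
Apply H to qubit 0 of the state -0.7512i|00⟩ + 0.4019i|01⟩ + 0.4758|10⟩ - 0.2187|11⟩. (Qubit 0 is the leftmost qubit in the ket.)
(0.3364 - 0.5312i)|00⟩ + (-0.1546 + 0.2842i)|01⟩ + (-0.3364 - 0.5312i)|10⟩ + (0.1546 + 0.2842i)|11⟩

H on qubit 0 mixes each pair of kets that differ only in qubit 0: amplitudes (a, b) of (|…0…⟩, |…1…⟩) become ((a + b)/√2, (a − b)/√2). Kets absent from the input have amplitude 0.
(|00⟩, |10⟩): (a, b) = (-0.7512i, 0.4758) → ((0.3364 - 0.5312i), (-0.3364 - 0.5312i))
(|01⟩, |11⟩): (a, b) = (0.4019i, -0.2187) → ((-0.1546 + 0.2842i), (0.1546 + 0.2842i))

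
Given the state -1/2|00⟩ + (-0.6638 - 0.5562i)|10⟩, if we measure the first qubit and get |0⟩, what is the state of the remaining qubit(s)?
-|0⟩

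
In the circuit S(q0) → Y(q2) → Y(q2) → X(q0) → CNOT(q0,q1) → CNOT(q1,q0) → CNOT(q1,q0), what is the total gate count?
7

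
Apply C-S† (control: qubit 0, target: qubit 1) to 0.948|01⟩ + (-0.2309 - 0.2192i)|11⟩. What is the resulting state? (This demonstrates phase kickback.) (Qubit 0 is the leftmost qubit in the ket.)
0.948|01⟩ + (-0.2192 + 0.2309i)|11⟩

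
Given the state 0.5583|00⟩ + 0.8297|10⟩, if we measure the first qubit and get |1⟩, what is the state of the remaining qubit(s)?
|0⟩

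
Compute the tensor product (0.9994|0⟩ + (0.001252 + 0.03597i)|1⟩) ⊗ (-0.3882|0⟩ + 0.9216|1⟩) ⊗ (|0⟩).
-0.388|000⟩ + 0.921|010⟩ + (-0.000486 - 0.01396i)|100⟩ + (0.001154 + 0.03315i)|110⟩

amp(|b₁b₂…⟩) = product of the factor amplitudes for bits b₁, b₂, …; only kets whose every factor amplitude is nonzero survive.
|000⟩: (0.9994)(-0.3882)(1) = -0.388
|010⟩: (0.9994)(0.9216)(1) = 0.921
|100⟩: (0.001252 + 0.03597i)(-0.3882)(1) = (-0.000486 - 0.01396i)
|110⟩: (0.001252 + 0.03597i)(0.9216)(1) = (0.001154 + 0.03315i)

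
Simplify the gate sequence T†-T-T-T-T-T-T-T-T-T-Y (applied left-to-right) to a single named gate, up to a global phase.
Y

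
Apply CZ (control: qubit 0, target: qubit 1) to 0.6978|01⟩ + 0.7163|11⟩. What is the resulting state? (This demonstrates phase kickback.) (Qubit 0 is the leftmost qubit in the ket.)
0.6978|01⟩ - 0.7163|11⟩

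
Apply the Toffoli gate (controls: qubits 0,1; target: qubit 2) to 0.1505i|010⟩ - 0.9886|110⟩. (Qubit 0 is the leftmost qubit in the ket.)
0.1505i|010⟩ - 0.9886|111⟩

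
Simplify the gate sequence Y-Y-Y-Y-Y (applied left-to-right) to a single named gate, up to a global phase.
Y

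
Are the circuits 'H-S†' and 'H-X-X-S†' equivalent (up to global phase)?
Yes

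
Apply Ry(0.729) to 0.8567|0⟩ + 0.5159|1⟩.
0.6165|0⟩ + 0.7874|1⟩

Ry(0.729) = [[cos(θ/2), −sin(θ/2)], [sin(θ/2), cos(θ/2)]]; θ = 0.729, cos(θ/2) ≈ 0.934302, sin(θ/2) ≈ 0.356482.
With a = amp(|0⟩) = 0.8567 and b = amp(|1⟩) = 0.5159:
new amp(|0⟩) = (0.934302)·a + (-0.356482)·b = 0.6165
new amp(|1⟩) = (0.356482)·a + (0.934302)·b = 0.7874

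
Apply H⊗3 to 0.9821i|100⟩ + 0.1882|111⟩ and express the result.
(0.06654 + 0.3472i)|000⟩ + (-0.06654 + 0.3472i)|001⟩ + (-0.06654 + 0.3472i)|010⟩ + (0.06654 + 0.3472i)|011⟩ + (-0.06654 - 0.3472i)|100⟩ + (0.06654 - 0.3472i)|101⟩ + (0.06654 - 0.3472i)|110⟩ + (-0.06654 - 0.3472i)|111⟩

H⊗3 gives amp(|y⟩) = (1/2√2) Σ_x (−1)^(x·y) amp(|x⟩), where x·y is the number of positions in which both x and y have a 1.
|000⟩: (0.9821i + 0.1882)/(2√2) = (0.06654 + 0.3472i)
|001⟩: (0.9821i - 0.1882)/(2√2) = (-0.06654 + 0.3472i)
|010⟩: (0.9821i - 0.1882)/(2√2) = (-0.06654 + 0.3472i)
|011⟩: (0.9821i + 0.1882)/(2√2) = (0.06654 + 0.3472i)
|100⟩: (-0.9821i - 0.1882)/(2√2) = (-0.06654 - 0.3472i)
|101⟩: (-0.9821i + 0.1882)/(2√2) = (0.06654 - 0.3472i)
|110⟩: (-0.9821i + 0.1882)/(2√2) = (0.06654 - 0.3472i)
|111⟩: (-0.9821i - 0.1882)/(2√2) = (-0.06654 - 0.3472i)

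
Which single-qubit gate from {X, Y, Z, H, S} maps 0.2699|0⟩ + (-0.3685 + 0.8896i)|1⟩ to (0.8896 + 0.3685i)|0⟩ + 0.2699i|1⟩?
Y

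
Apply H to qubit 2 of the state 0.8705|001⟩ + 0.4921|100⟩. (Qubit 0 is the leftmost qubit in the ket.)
0.6155|000⟩ - 0.6155|001⟩ + 0.348|100⟩ + 0.348|101⟩

H on qubit 2 mixes each pair of kets that differ only in qubit 2: amplitudes (a, b) of (|…0…⟩, |…1…⟩) become ((a + b)/√2, (a − b)/√2). Kets absent from the input have amplitude 0.
(|000⟩, |001⟩): (a, b) = (0, 0.8705) → (0.6155, -0.6155)
(|100⟩, |101⟩): (a, b) = (0.4921, 0) → (0.348, 0.348)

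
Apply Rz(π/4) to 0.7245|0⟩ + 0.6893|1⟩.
(0.6694 - 0.2773i)|0⟩ + (0.6368 + 0.2638i)|1⟩

Rz(π/4) = [[e^(−iθ/2), 0], [0, e^(iθ/2)]] with e^(±iθ/2) = cos(θ/2) ± i·sin(θ/2); θ = π/4, cos(θ/2) ≈ 0.92388, sin(θ/2) ≈ 0.382683.
With a = amp(|0⟩) = 0.7245 and b = amp(|1⟩) = 0.6893:
new amp(|0⟩) = (0.92388 - 0.382683i)·a = (0.6694 - 0.2773i)
new amp(|1⟩) = (0.92388 + 0.382683i)·b = (0.6368 + 0.2638i)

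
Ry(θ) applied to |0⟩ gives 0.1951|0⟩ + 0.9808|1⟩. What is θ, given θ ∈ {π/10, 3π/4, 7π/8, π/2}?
7π/8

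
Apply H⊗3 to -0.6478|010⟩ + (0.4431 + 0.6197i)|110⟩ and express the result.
(-0.07237 + 0.2191i)|000⟩ + (-0.07237 + 0.2191i)|001⟩ + (0.07237 - 0.2191i)|010⟩ + (0.07237 - 0.2191i)|011⟩ + (-0.3857 - 0.2191i)|100⟩ + (-0.3857 - 0.2191i)|101⟩ + (0.3857 + 0.2191i)|110⟩ + (0.3857 + 0.2191i)|111⟩

H⊗3 gives amp(|y⟩) = (1/2√2) Σ_x (−1)^(x·y) amp(|x⟩), where x·y is the number of positions in which both x and y have a 1.
|000⟩: (-0.6478 + (0.4431 + 0.6197i))/(2√2) = (-0.07237 + 0.2191i)
|001⟩: (-0.6478 + (0.4431 + 0.6197i))/(2√2) = (-0.07237 + 0.2191i)
|010⟩: (0.6478 - (0.4431 + 0.6197i))/(2√2) = (0.07237 - 0.2191i)
|011⟩: (0.6478 - (0.4431 + 0.6197i))/(2√2) = (0.07237 - 0.2191i)
|100⟩: (-0.6478 - (0.4431 + 0.6197i))/(2√2) = (-0.3857 - 0.2191i)
|101⟩: (-0.6478 - (0.4431 + 0.6197i))/(2√2) = (-0.3857 - 0.2191i)
|110⟩: (0.6478 + (0.4431 + 0.6197i))/(2√2) = (0.3857 + 0.2191i)
|111⟩: (0.6478 + (0.4431 + 0.6197i))/(2√2) = (0.3857 + 0.2191i)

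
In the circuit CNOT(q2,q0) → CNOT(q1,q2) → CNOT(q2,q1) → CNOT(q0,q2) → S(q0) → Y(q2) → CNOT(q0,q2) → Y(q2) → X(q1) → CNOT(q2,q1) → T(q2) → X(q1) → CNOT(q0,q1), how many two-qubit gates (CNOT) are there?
7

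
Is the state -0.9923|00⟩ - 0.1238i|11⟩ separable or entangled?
Entangled

Writing the state as a|00⟩ + b|01⟩ + c|10⟩ + d|11⟩, it is a product state iff ad − bc = 0.
Here (a, b, c, d) = (-0.9923, 0, 0, -0.1238i): ad − bc = (-0.9923)(-0.1238i) − (0)(0) = 0.1228i ≠ 0, so the state is entangled.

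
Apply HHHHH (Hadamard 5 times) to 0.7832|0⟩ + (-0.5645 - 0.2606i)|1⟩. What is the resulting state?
(0.1546 - 0.1843i)|0⟩ + (0.953 + 0.1843i)|1⟩

H² = I, so H^5 = H: a single Hadamard. With (a, b) = (0.7832, (-0.5645 - 0.2606i)), H gives ((a + b)/√2, (a − b)/√2) = ((0.1546 - 0.1843i), (0.953 + 0.1843i)).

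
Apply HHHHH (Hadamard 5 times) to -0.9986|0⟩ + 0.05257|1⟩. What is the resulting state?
-0.6689|0⟩ - 0.7433|1⟩

H² = I, so H^5 = H: a single Hadamard. With (a, b) = (-0.9986, 0.05257), H gives ((a + b)/√2, (a − b)/√2) = (-0.6689, -0.7433).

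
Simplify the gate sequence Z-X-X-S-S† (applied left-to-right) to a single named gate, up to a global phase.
Z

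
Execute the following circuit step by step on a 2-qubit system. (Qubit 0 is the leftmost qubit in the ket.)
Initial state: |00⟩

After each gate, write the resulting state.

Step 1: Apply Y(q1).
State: i|01⟩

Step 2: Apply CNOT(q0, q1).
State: i|01⟩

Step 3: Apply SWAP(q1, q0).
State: i|10⟩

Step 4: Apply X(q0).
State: i|00⟩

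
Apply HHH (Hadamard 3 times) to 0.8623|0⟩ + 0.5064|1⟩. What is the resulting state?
0.9678|0⟩ + 0.2517|1⟩

H² = I, so H^3 = H: a single Hadamard. With (a, b) = (0.8623, 0.5064), H gives ((a + b)/√2, (a − b)/√2) = (0.9678, 0.2517).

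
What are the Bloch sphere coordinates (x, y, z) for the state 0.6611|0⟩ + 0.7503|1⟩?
(0.992, 0, -0.1259)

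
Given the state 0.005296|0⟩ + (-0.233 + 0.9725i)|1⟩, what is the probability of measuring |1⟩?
1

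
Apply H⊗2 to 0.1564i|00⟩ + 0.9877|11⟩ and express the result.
(0.4939 + 0.0782i)|00⟩ + (-0.4939 + 0.0782i)|01⟩ + (-0.4939 + 0.0782i)|10⟩ + (0.4939 + 0.0782i)|11⟩

H⊗2 gives amp(|y⟩) = (1/2) Σ_x (−1)^(x·y) amp(|x⟩), where x·y is the number of positions in which both x and y have a 1.
|00⟩: (0.1564i + 0.9877)/2 = (0.4939 + 0.0782i)
|01⟩: (0.1564i - 0.9877)/2 = (-0.4939 + 0.0782i)
|10⟩: (0.1564i - 0.9877)/2 = (-0.4939 + 0.0782i)
|11⟩: (0.1564i + 0.9877)/2 = (0.4939 + 0.0782i)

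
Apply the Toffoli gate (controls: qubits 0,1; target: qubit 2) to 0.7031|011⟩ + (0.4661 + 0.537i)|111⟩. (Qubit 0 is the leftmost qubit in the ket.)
0.7031|011⟩ + (0.4661 + 0.537i)|110⟩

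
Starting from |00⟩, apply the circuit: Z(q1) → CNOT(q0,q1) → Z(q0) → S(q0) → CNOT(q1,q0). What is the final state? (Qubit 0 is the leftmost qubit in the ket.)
|00⟩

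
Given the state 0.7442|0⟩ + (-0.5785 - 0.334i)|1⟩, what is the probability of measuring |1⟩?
0.4462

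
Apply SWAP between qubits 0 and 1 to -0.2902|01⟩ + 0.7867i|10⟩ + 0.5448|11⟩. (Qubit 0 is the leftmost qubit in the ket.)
0.7867i|01⟩ - 0.2902|10⟩ + 0.5448|11⟩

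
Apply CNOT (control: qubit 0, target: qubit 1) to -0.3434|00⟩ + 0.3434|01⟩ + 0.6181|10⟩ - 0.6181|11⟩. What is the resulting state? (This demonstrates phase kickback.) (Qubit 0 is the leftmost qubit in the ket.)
-0.3434|00⟩ + 0.3434|01⟩ - 0.6181|10⟩ + 0.6181|11⟩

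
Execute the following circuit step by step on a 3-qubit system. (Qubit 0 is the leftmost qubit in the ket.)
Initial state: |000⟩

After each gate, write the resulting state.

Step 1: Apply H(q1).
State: 1/√2|000⟩ + 1/√2|010⟩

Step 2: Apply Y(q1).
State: -(1/√2)i|000⟩ + (1/√2)i|010⟩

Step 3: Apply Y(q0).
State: 1/√2|100⟩ - 1/√2|110⟩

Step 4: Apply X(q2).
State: 1/√2|101⟩ - 1/√2|111⟩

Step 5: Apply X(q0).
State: 1/√2|001⟩ - 1/√2|011⟩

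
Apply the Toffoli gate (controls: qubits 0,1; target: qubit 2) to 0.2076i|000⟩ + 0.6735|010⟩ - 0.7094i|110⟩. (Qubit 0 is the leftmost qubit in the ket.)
0.2076i|000⟩ + 0.6735|010⟩ - 0.7094i|111⟩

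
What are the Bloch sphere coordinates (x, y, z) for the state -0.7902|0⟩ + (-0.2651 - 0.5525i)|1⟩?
(0.419, 0.8732, 0.2489)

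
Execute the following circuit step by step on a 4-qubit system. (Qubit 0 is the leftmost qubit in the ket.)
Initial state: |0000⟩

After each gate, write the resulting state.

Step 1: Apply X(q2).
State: |0010⟩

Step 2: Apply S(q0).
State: |0010⟩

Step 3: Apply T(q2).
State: (1/√2 + (1/√2)i)|0010⟩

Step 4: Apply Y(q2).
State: (1/√2 - (1/√2)i)|0000⟩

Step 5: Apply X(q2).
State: (1/√2 - (1/√2)i)|0010⟩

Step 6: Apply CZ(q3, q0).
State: (1/√2 - (1/√2)i)|0010⟩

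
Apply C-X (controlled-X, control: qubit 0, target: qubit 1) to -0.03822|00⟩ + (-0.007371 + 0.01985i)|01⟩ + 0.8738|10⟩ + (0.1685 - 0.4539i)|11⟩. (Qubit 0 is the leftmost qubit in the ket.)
-0.03822|00⟩ + (-0.007371 + 0.01985i)|01⟩ + (0.1685 - 0.4539i)|10⟩ + 0.8738|11⟩

C-X leaves the control-|0⟩ kets |00⟩, |01⟩ unchanged and applies X to qubit 1 on the control-|1⟩ pair (|10⟩, |11⟩).
X = [[0, 1], [1, 0]].
With a = amp(|10⟩) = 0.8738 and b = amp(|11⟩) = (0.1685 - 0.4539i):
new amp(|10⟩) = (1)·b = (0.1685 - 0.4539i)
new amp(|11⟩) = (1)·a = 0.8738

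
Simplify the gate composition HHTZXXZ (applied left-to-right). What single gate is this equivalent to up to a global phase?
T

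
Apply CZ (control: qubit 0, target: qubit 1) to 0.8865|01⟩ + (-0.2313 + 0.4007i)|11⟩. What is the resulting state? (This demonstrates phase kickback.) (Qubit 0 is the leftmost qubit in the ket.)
0.8865|01⟩ + (0.2313 - 0.4007i)|11⟩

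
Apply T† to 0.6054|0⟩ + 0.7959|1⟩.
0.6054|0⟩ + (0.5628 - 0.5628i)|1⟩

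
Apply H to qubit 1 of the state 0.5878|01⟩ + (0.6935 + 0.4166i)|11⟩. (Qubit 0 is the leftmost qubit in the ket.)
0.4156|00⟩ - 0.4156|01⟩ + (0.4904 + 0.2946i)|10⟩ + (-0.4904 - 0.2946i)|11⟩

H on qubit 1 mixes each pair of kets that differ only in qubit 1: amplitudes (a, b) of (|…0…⟩, |…1…⟩) become ((a + b)/√2, (a − b)/√2). Kets absent from the input have amplitude 0.
(|00⟩, |01⟩): (a, b) = (0, 0.5878) → (0.4156, -0.4156)
(|10⟩, |11⟩): (a, b) = (0, (0.6935 + 0.4166i)) → ((0.4904 + 0.2946i), (-0.4904 - 0.2946i))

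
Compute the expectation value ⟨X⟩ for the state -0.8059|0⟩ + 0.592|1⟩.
-0.9542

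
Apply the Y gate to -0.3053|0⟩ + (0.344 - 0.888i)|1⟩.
(-0.888 - 0.344i)|0⟩ - 0.3053i|1⟩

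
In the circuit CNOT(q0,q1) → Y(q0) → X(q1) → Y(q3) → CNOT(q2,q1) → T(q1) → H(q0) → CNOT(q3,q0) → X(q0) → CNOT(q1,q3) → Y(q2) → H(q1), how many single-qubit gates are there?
8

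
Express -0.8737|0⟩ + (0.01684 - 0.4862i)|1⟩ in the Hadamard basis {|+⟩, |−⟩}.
(-0.6059 - 0.3438i)|+⟩ + (-0.6297 + 0.3438i)|−⟩

With |ψ⟩ = α|0⟩ + β|1⟩, the Hadamard-basis coefficients are ⟨+|ψ⟩ = (α + β)/√2 and ⟨−|ψ⟩ = (α − β)/√2.
Here α = -0.8737, β = (0.01684 - 0.4862i): (α + β)/√2 = (-0.6059 - 0.3438i), (α − β)/√2 = (-0.6297 + 0.3438i).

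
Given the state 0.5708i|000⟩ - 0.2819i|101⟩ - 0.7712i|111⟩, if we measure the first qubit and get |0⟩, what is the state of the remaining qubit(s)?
i|00⟩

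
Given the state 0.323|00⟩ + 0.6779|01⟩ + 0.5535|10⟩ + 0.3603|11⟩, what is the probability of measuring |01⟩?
0.4595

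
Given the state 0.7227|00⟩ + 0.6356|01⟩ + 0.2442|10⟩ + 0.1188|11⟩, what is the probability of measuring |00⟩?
0.5223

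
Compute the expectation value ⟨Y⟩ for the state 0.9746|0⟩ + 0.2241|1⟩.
0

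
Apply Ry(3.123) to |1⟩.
-|0⟩ + 0.009296|1⟩

Ry(3.123) = [[cos(θ/2), −sin(θ/2)], [sin(θ/2), cos(θ/2)]]; θ = 3.123, cos(θ/2) ≈ 0.00929619, sin(θ/2) ≈ 0.999957.
With a = amp(|0⟩) = 0 and b = amp(|1⟩) = 1:
new amp(|0⟩) = (0.00929619)·a + (-0.999957)·b = -1
new amp(|1⟩) = (0.999957)·a + (0.00929619)·b = 0.009296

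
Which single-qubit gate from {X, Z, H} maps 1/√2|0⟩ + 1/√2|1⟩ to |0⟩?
H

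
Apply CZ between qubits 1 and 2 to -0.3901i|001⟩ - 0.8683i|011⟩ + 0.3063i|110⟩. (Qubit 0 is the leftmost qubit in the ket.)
-0.3901i|001⟩ + 0.8683i|011⟩ + 0.3063i|110⟩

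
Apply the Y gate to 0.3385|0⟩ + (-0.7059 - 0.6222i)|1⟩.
(-0.6222 + 0.7059i)|0⟩ + 0.3385i|1⟩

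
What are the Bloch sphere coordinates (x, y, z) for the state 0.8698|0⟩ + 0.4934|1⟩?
(0.8583, 0, 0.5131)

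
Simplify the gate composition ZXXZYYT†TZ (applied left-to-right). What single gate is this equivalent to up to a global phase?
Z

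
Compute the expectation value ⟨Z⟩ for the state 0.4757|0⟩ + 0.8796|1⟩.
-0.5474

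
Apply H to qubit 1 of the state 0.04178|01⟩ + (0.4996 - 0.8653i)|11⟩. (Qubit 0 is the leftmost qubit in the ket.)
0.02954|00⟩ - 0.02954|01⟩ + (0.3533 - 0.6119i)|10⟩ + (-0.3533 + 0.6119i)|11⟩

H on qubit 1 mixes each pair of kets that differ only in qubit 1: amplitudes (a, b) of (|…0…⟩, |…1…⟩) become ((a + b)/√2, (a − b)/√2). Kets absent from the input have amplitude 0.
(|00⟩, |01⟩): (a, b) = (0, 0.04178) → (0.02954, -0.02954)
(|10⟩, |11⟩): (a, b) = (0, (0.4996 - 0.8653i)) → ((0.3533 - 0.6119i), (-0.3533 + 0.6119i))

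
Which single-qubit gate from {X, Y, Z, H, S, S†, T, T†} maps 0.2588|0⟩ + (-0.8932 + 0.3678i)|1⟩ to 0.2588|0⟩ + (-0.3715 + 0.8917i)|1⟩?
T†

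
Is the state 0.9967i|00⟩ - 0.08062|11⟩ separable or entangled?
Entangled

Writing the state as a|00⟩ + b|01⟩ + c|10⟩ + d|11⟩, it is a product state iff ad − bc = 0.
Here (a, b, c, d) = (0.9967i, 0, 0, -0.08062): ad − bc = (0.9967i)(-0.08062) − (0)(0) = -0.08035i ≠ 0, so the state is entangled.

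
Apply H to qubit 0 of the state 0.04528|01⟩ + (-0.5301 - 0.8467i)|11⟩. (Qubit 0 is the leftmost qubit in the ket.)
(-0.3428 - 0.5987i)|01⟩ + (0.4069 + 0.5987i)|11⟩

H on qubit 0 mixes each pair of kets that differ only in qubit 0: amplitudes (a, b) of (|…0…⟩, |…1…⟩) become ((a + b)/√2, (a − b)/√2). Kets absent from the input have amplitude 0.
(|01⟩, |11⟩): (a, b) = (0.04528, (-0.5301 - 0.8467i)) → ((-0.3428 - 0.5987i), (0.4069 + 0.5987i))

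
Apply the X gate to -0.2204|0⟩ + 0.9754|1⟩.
0.9754|0⟩ - 0.2204|1⟩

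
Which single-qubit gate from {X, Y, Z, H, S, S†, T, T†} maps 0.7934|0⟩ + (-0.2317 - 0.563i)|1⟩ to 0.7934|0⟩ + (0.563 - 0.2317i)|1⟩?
S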